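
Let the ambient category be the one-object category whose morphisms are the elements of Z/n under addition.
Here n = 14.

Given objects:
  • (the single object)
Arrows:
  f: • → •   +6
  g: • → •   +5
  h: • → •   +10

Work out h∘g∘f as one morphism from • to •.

Answer: +7

Trace:
  0 +6≡6 +5≡11 +10≡7  (mod 14)
result: +7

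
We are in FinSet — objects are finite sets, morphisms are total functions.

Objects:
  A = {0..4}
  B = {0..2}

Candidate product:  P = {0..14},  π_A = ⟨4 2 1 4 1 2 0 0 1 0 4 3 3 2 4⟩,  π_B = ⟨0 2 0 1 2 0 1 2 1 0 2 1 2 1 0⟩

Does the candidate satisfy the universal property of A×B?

Answer: NOT A VALID PRODUCT — duplicate pair at indices 0,14

Derivation:
|A|·|B| = 5·3 = 15;  |P| = 15
Check the pairing map k ↦ (π_A(k), π_B(k)):
  0 -> (4,0)
  1 -> (2,2)
  2 -> (1,0)
  3 -> (4,1)
  4 -> (1,2)
  5 -> (2,0)
  6 -> (0,1)
  7 -> (0,2)
  8 -> (1,1)
  9 -> (0,0)
  10 -> (4,2)
  11 -> (3,1)
  12 -> (3,2)
  13 -> (2,1)
  14 -> (4,0)  ✗ repeats pair of k=0
distinct pairs in image: 14 / 15 needed
  → (4,0) hit at k=0 and k=14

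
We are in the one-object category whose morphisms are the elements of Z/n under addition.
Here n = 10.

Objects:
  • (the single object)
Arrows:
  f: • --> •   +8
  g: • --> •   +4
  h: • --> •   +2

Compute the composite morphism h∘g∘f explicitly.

  0 +8≡8 +4≡2 +2≡4  (mod 10)
⟦path⟧: +4

Answer: +4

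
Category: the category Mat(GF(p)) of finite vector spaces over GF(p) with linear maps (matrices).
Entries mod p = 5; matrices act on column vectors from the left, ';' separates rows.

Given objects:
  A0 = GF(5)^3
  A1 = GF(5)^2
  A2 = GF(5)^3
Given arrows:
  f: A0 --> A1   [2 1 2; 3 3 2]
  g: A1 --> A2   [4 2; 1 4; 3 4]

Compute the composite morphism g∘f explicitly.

Answer: [4 0 2; 4 3 0; 3 0 4]

Trace:
  e0=⟨1,0,0⟩ f-->⟨2,3⟩ g-->⟨4,4,3⟩
  e1=⟨0,1,0⟩ f-->⟨1,3⟩ g-->⟨0,3,0⟩
  e2=⟨0,0,1⟩ f-->⟨2,2⟩ g-->⟨2,0,4⟩
⟦path⟧: [4 0 2; 4 3 0; 3 0 4]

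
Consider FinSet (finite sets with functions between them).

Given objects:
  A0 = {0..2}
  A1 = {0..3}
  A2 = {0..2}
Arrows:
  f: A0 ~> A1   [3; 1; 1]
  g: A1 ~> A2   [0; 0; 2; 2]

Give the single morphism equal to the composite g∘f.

Answer: [2; 0; 0]

Derivation:
  0 f~>3 g~>2
  1 f~>1 g~>0
  2 f~>1 g~>0
result: [2; 0; 0]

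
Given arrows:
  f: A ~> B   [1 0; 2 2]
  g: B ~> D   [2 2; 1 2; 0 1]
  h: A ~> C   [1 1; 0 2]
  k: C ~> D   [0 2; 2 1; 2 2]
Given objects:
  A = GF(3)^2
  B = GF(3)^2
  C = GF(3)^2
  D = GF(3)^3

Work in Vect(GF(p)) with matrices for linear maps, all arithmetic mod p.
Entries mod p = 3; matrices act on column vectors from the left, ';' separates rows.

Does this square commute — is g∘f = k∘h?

Path 1 = f;g:
  e0=[1,0] f~>[1,2] g~>[0,2,2]
  e1=[0,1] f~>[0,2] g~>[1,1,2]
  result₁ = [0 1; 2 1; 2 2]
Path 2 = h;k:
  e0=[1,0] h~>[1,0] k~>[0,2,2]
  e1=[0,1] h~>[1,2] k~>[1,1,0]
  result₂ = [0 1; 2 1; 2 0]
Equal? distinct morphisms ✗

Answer: DOES NOT COMMUTE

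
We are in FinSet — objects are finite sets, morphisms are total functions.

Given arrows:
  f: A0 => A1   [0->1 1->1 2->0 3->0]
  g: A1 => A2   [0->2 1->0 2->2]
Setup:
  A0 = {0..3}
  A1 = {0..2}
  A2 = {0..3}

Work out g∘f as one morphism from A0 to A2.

  0 f=>1 g=>0
  1 f=>1 g=>0
  2 f=>0 g=>2
  3 f=>0 g=>2
composite: [0->0 1->0 2->2 3->2]

Answer: [0->0 1->0 2->2 3->2]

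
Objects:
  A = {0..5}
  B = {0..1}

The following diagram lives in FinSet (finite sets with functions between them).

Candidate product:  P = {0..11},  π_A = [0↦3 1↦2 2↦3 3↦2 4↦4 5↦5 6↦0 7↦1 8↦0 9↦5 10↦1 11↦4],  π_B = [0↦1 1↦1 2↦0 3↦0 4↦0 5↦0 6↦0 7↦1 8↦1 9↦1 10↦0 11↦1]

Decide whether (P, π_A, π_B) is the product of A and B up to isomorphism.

Answer: VALID PRODUCT

Work:
|A|·|B| = 6·2 = 12;  |P| = 12
Check the pairing map k ↦ (π_A(k), π_B(k)):
  0 ↦ (3,1)
  1 ↦ (2,1)
  2 ↦ (3,0)
  3 ↦ (2,0)
  4 ↦ (4,0)
  5 ↦ (5,0)
  6 ↦ (0,0)
  7 ↦ (1,1)
  8 ↦ (0,1)
  9 ↦ (5,1)
  10 ↦ (1,0)
  11 ↦ (4,1)
distinct pairs in image: 12 / 12 needed
  → bijection onto A×B; projections well-typed.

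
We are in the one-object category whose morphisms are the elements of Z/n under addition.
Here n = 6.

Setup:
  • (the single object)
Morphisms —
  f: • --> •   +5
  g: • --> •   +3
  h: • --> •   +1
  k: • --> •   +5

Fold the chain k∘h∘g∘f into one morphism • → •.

  0 +5≡5 +3≡2 +1≡3 +5≡2  (mod 6)
result: +2

Answer: +2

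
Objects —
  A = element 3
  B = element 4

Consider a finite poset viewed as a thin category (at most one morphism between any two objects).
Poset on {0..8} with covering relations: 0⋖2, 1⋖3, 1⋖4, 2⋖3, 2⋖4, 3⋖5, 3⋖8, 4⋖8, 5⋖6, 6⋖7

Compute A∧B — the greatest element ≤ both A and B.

Lower bounds of A=3 and B=4: {0,1,2}
  maximal lower bounds 1 and 2 are incomparable: neither 1<=2 nor 2<=1
→ no greatest lower bound exists

Answer: NO MEET EXISTS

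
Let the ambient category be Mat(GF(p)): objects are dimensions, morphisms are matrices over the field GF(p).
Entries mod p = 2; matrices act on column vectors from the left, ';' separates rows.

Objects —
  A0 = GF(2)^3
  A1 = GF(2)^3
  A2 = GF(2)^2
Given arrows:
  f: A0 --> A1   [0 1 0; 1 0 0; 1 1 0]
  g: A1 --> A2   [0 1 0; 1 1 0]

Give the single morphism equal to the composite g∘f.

  e0=[1,0,0] f-->[0,1,1] g-->[1,1]
  e1=[0,1,0] f-->[1,0,1] g-->[0,1]
  e2=[0,0,1] f-->[0,0,0] g-->[0,0]
⟦path⟧: [1 0 0; 1 1 0]

Answer: [1 0 0; 1 1 0]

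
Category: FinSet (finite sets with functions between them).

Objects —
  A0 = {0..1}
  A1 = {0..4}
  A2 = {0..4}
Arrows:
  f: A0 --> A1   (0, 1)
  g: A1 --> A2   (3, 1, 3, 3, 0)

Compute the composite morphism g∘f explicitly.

Answer: (3, 1)

Work:
  0 f-->0 g-->3
  1 f-->1 g-->1
composite: (3, 1)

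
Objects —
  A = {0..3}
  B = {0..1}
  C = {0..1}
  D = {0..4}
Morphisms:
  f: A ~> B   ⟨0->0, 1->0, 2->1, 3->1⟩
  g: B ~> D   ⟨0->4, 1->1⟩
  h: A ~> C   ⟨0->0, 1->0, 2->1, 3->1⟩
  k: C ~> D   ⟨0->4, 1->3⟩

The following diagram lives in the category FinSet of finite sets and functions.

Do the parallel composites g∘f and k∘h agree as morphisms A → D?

Answer: DOES NOT COMMUTE

Derivation:
1) trace f;g:
  0 f~>0 g~>4
  1 f~>0 g~>4
  2 f~>1 g~>1
  3 f~>1 g~>1
  composite₁ = ⟨0->4, 1->4, 2->1, 3->1⟩
2) trace h;k:
  0 h~>0 k~>4
  1 h~>0 k~>4
  2 h~>1 k~>3
  3 h~>1 k~>3
  composite₂ = ⟨0->4, 1->4, 2->3, 3->3⟩
Equal? distinct morphisms ✗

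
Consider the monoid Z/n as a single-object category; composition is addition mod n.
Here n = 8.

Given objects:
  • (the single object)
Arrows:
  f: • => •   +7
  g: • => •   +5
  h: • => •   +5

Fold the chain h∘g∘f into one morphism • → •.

  0 +7≡7 +5≡4 +5≡1  (mod 8)
composite: +1

Answer: +1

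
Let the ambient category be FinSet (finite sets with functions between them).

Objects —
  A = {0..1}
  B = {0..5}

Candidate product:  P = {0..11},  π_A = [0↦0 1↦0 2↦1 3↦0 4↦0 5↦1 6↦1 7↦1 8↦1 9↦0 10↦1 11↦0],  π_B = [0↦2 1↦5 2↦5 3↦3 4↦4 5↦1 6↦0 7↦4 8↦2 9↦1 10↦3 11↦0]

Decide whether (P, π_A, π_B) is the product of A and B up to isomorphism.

|A|·|B| = 2·6 = 12;  |P| = 12
Check the pairing map k ↦ (π_A(k), π_B(k)):
  0 ↦ (0,2)
  1 ↦ (0,5)
  2 ↦ (1,5)
  3 ↦ (0,3)
  4 ↦ (0,4)
  5 ↦ (1,1)
  6 ↦ (1,0)
  7 ↦ (1,4)
  8 ↦ (1,2)
  9 ↦ (0,1)
  10 ↦ (1,3)
  11 ↦ (0,0)
distinct pairs in image: 12 / 12 needed
  → bijection onto A×B; projections well-typed.

Answer: VALID PRODUCT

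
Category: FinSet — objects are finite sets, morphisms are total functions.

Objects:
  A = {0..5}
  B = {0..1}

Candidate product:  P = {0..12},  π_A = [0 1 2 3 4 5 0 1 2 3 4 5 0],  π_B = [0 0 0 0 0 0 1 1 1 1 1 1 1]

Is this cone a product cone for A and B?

Answer: NOT A VALID PRODUCT — |P|=13 ≠ |A|·|B|=12

Work:
|A|·|B| = 6·2 = 12;  |P| = 13
  → cardinalities differ; no bijection possible.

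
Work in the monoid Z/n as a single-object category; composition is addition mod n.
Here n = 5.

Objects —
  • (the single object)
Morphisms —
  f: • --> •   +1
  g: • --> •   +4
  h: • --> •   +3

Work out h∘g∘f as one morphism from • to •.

  0 +1≡1 +4≡0 +3≡3  (mod 5)
composite: +3

Answer: +3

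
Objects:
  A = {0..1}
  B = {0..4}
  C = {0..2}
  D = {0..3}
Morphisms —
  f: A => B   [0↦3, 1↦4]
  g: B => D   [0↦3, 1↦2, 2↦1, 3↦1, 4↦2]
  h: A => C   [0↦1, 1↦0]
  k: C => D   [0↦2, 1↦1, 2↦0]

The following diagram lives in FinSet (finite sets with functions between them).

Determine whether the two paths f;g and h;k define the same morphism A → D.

Answer: COMMUTES

Derivation:
1) trace f;g:
  0 f=>3 g=>1
  1 f=>4 g=>2
  result₁ = [0↦1, 1↦2]
2) trace h;k:
  0 h=>1 k=>1
  1 h=>0 k=>2
  result₂ = [0↦1, 1↦2]
Equal? equal; square commutes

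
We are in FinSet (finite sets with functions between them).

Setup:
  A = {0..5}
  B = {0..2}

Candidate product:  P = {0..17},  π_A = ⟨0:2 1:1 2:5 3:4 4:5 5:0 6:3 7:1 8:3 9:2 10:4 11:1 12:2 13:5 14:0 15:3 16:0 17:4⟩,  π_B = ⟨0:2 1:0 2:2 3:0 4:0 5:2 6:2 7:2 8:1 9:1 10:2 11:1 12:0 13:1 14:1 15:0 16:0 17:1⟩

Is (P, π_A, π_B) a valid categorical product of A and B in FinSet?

|A|·|B| = 6·3 = 18;  |P| = 18
Check the pairing map k ↦ (π_A(k), π_B(k)):
  0 : (2,2)
  1 : (1,0)
  2 : (5,2)
  3 : (4,0)
  4 : (5,0)
  5 : (0,2)
  6 : (3,2)
  7 : (1,2)
  8 : (3,1)
  9 : (2,1)
  10 : (4,2)
  11 : (1,1)
  12 : (2,0)
  13 : (5,1)
  14 : (0,1)
  15 : (3,0)
  16 : (0,0)
  17 : (4,1)
distinct pairs in image: 18 / 18 needed
  → bijection onto A×B; projections well-typed.

Answer: VALID PRODUCT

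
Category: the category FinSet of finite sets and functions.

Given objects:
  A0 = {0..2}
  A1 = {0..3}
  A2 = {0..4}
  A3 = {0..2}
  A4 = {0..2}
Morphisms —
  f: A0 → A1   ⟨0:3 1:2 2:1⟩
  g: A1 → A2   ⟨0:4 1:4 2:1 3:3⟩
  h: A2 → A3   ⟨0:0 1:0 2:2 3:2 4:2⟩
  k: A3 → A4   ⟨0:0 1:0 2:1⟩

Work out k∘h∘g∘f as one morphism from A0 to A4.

  0 f→3 g→3 h→2 k→1
  1 f→2 g→1 h→0 k→0
  2 f→1 g→4 h→2 k→1
⟦path⟧: ⟨0:1 1:0 2:1⟩

Answer: ⟨0:1 1:0 2:1⟩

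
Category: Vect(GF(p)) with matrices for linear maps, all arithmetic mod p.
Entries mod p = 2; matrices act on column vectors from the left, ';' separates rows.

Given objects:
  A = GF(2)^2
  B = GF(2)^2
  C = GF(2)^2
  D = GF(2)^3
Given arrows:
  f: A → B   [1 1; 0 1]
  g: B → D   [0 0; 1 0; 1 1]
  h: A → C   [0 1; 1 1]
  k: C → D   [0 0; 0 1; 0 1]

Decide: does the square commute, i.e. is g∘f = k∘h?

Answer: DOES NOT COMMUTE

Derivation:
Along f;g (path 1):
  e0=[1,0] f→[1,0] g→[0,1,1]
  e1=[0,1] f→[1,1] g→[0,1,0]
  result₁ = [0 0; 1 1; 1 0]
Along h;k (path 2):
  e0=[1,0] h→[0,1] k→[0,1,1]
  e1=[0,1] h→[1,1] k→[0,1,1]
  result₂ = [0 0; 1 1; 1 1]
Equal? differ; not commutative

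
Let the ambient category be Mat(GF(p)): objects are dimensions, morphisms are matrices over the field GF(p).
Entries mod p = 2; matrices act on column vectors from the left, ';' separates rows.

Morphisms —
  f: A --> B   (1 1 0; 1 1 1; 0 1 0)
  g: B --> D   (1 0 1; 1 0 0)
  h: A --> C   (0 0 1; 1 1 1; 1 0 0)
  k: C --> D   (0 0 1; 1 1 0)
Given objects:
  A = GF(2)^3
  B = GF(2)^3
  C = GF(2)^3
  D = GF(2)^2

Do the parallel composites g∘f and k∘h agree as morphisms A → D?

Answer: COMMUTES

Derivation:
Along f;g (path 1):
  e0=(1,0,0) f-->(1,1,0) g-->(1,1)
  e1=(0,1,0) f-->(1,1,1) g-->(0,1)
  e2=(0,0,1) f-->(0,1,0) g-->(0,0)
  ⟦path⟧₁ = (1 0 0; 1 1 0)
Along h;k (path 2):
  e0=(1,0,0) h-->(0,1,1) k-->(1,1)
  e1=(0,1,0) h-->(0,1,0) k-->(0,1)
  e2=(0,0,1) h-->(1,1,0) k-->(0,0)
  ⟦path⟧₂ = (1 0 0; 1 1 0)
Equal? same morphism ✓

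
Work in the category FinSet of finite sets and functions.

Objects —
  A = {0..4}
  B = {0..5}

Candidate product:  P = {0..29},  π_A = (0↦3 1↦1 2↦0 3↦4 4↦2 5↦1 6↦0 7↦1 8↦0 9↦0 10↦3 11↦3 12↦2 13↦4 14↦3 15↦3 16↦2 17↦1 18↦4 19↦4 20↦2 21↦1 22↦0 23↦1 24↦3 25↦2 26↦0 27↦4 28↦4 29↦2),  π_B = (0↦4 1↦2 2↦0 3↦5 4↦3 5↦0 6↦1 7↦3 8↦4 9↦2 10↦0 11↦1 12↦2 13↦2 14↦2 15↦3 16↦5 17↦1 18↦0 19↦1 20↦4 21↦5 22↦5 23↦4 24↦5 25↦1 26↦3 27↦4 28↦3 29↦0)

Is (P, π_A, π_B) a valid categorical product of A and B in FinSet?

Answer: VALID PRODUCT

Derivation:
|A|·|B| = 5·6 = 30;  |P| = 30
Check the pairing map k ↦ (π_A(k), π_B(k)):
  0 ↦ (3,4)
  1 ↦ (1,2)
  2 ↦ (0,0)
  3 ↦ (4,5)
  4 ↦ (2,3)
  5 ↦ (1,0)
  6 ↦ (0,1)
  7 ↦ (1,3)
  8 ↦ (0,4)
  9 ↦ (0,2)
  10 ↦ (3,0)
  11 ↦ (3,1)
  12 ↦ (2,2)
  13 ↦ (4,2)
  14 ↦ (3,2)
  15 ↦ (3,3)
  16 ↦ (2,5)
  17 ↦ (1,1)
  18 ↦ (4,0)
  19 ↦ (4,1)
  20 ↦ (2,4)
  21 ↦ (1,5)
  22 ↦ (0,5)
  23 ↦ (1,4)
  24 ↦ (3,5)
  25 ↦ (2,1)
  26 ↦ (0,3)
  27 ↦ (4,4)
  28 ↦ (4,3)
  29 ↦ (2,0)
distinct pairs in image: 30 / 30 needed
  → bijection onto A×B; projections well-typed.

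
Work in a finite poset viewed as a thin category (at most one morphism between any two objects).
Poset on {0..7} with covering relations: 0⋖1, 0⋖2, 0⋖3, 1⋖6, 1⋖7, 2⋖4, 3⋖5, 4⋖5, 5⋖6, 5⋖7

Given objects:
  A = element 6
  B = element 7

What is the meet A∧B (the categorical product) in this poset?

Answer: NO MEET EXISTS

Trace:
{x : x⊑A ∧ x⊑B} = {0,1,2,3,4,5}  (A=6, B=7)
  maximal lower bounds 1 and 5 are incomparable: neither 1⊑5 nor 5⊑1
→ no greatest lower bound exists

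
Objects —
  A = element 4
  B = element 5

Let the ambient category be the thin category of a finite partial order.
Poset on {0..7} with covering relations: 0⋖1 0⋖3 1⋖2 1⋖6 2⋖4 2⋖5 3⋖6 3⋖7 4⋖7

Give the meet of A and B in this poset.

Answer: A∧B = 2

Derivation:
{x : x⊑A ∧ x⊑B} = {0,1,2}  (A=4, B=5)
  0 ⊑ 2
  1 ⊑ 2
  2 ⊑ 2
glb = 2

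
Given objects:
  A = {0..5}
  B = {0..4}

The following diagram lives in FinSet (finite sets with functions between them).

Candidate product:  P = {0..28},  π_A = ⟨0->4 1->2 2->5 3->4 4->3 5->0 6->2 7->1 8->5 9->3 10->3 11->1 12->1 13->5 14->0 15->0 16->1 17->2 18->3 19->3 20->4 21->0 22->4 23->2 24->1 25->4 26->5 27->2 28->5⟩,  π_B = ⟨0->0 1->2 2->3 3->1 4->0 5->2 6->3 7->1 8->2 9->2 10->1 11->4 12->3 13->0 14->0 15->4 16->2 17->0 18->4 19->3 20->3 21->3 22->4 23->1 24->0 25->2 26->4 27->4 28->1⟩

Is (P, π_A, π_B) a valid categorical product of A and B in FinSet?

|A|·|B| = 6·5 = 30;  |P| = 29
  → cardinalities differ; no bijection possible.

Answer: NOT A VALID PRODUCT — |P|=29 ≠ |A|·|B|=30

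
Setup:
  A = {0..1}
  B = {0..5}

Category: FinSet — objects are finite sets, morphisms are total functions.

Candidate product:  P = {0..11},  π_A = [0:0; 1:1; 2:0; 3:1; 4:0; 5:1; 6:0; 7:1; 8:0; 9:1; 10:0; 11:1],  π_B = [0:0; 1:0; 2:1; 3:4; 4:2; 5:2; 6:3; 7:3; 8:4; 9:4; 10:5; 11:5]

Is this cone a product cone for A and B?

Answer: NOT A VALID PRODUCT — duplicate pair at indices 9,3

Work:
|A|·|B| = 2·6 = 12;  |P| = 12
Check the pairing map k ↦ (π_A(k), π_B(k)):
  0 : (0,0)
  1 : (1,0)
  2 : (0,1)
  3 : (1,4)
  4 : (0,2)
  5 : (1,2)
  6 : (0,3)
  7 : (1,3)
  8 : (0,4)
  9 : (1,4)  ✗ repeats pair of k=3
  10 : (0,5)
  11 : (1,5)
distinct pairs in image: 11 / 12 needed
  → (1,4) hit at k=3 and k=9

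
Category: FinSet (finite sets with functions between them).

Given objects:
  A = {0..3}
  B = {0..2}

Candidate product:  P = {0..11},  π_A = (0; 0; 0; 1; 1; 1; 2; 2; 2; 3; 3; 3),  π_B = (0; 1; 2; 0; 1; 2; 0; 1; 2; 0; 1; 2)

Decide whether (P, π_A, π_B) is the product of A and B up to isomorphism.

Answer: VALID PRODUCT

Trace:
|A|·|B| = 4·3 = 12;  |P| = 12
Check the pairing map k ↦ (π_A(k), π_B(k)):
  0 ↦ (0,0)
  1 ↦ (0,1)
  2 ↦ (0,2)
  3 ↦ (1,0)
  4 ↦ (1,1)
  5 ↦ (1,2)
  6 ↦ (2,0)
  7 ↦ (2,1)
  8 ↦ (2,2)
  9 ↦ (3,0)
  10 ↦ (3,1)
  11 ↦ (3,2)
distinct pairs in image: 12 / 12 needed
  → bijection onto A×B; projections well-typed.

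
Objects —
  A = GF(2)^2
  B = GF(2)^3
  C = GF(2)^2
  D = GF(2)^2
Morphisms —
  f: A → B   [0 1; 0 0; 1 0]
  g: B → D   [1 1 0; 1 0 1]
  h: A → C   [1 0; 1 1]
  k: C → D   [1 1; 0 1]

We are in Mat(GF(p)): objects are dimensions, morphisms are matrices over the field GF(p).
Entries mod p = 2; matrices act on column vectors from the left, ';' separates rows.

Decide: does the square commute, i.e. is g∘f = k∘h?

Path 1 = f;g:
  e0=(1,0) f→(0,0,1) g→(0,1)
  e1=(0,1) f→(1,0,0) g→(1,1)
  composite₁ = [0 1; 1 1]
Path 2 = h;k:
  e0=(1,0) h→(1,1) k→(0,1)
  e1=(0,1) h→(0,1) k→(1,1)
  composite₂ = [0 1; 1 1]
Equal? YES — commutes

Answer: COMMUTES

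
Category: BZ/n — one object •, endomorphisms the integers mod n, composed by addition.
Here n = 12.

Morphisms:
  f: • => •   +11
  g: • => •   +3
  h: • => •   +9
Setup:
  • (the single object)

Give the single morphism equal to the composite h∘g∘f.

Answer: +11

Trace:
  0 +11≡11 +3≡2 +9≡11  (mod 12)
result: +11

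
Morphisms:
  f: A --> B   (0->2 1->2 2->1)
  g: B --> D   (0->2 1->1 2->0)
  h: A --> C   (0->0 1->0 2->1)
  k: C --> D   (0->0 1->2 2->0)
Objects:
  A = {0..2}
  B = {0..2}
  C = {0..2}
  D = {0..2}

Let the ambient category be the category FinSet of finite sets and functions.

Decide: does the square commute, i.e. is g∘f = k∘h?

Answer: DOES NOT COMMUTE

Work:
Path 1 = f;g:
  0 f-->2 g-->0
  1 f-->2 g-->0
  2 f-->1 g-->1
  result₁ = (0->0 1->0 2->1)
Path 2 = h;k:
  0 h-->0 k-->0
  1 h-->0 k-->0
  2 h-->1 k-->2
  result₂ = (0->0 1->0 2->2)
Equal? NO — does not commute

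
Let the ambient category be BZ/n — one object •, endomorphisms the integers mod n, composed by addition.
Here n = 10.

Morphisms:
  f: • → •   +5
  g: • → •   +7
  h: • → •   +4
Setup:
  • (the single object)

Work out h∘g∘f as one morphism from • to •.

Answer: +6

Derivation:
  0 +5≡5 +7≡2 +4≡6  (mod 10)
composite: +6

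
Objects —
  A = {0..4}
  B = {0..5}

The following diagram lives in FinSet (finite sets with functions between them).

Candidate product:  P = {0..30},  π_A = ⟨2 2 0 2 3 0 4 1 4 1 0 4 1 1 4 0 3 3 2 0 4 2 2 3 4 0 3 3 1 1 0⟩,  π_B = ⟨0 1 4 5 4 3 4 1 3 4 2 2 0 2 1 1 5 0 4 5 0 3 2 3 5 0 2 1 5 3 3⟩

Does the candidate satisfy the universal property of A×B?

|A|·|B| = 5·6 = 30;  |P| = 31
  → cardinalities differ; no bijection possible.

Answer: NOT A VALID PRODUCT — |P|=31 ≠ |A|·|B|=30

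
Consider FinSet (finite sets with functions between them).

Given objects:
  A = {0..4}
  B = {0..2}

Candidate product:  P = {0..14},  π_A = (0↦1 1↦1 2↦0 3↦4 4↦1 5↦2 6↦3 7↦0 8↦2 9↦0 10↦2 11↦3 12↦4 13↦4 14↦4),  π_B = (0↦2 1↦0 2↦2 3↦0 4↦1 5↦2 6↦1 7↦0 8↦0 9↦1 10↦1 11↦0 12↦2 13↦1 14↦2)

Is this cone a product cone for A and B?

Answer: NOT A VALID PRODUCT — duplicate pair at indices 14,12

Derivation:
|A|·|B| = 5·3 = 15;  |P| = 15
Check the pairing map k ↦ (π_A(k), π_B(k)):
  0 ↦ (1,2)
  1 ↦ (1,0)
  2 ↦ (0,2)
  3 ↦ (4,0)
  4 ↦ (1,1)
  5 ↦ (2,2)
  6 ↦ (3,1)
  7 ↦ (0,0)
  8 ↦ (2,0)
  9 ↦ (0,1)
  10 ↦ (2,1)
  11 ↦ (3,0)
  12 ↦ (4,2)
  13 ↦ (4,1)
  14 ↦ (4,2)  ✗ repeats pair of k=12
distinct pairs in image: 14 / 15 needed
  → (4,2) hit at k=12 and k=14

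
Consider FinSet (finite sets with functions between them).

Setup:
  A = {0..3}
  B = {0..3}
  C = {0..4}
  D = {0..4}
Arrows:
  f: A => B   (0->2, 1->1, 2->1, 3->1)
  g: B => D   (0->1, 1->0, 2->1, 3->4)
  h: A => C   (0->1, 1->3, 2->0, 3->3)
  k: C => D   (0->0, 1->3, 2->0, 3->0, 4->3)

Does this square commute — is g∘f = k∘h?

Answer: DOES NOT COMMUTE

Trace:
Path 1 = f;g:
  0 f=>2 g=>1
  1 f=>1 g=>0
  2 f=>1 g=>0
  3 f=>1 g=>0
  result₁ = (0->1, 1->0, 2->0, 3->0)
Path 2 = h;k:
  0 h=>1 k=>3
  1 h=>3 k=>0
  2 h=>0 k=>0
  3 h=>3 k=>0
  result₂ = (0->3, 1->0, 2->0, 3->0)
Equal? differ; not commutative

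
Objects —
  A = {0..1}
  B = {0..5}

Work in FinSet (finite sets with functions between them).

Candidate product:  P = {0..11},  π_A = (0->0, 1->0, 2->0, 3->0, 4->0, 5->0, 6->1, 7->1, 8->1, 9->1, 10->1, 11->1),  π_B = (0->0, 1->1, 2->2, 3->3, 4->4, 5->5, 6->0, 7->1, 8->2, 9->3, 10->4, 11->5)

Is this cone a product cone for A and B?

|A|·|B| = 2·6 = 12;  |P| = 12
Check the pairing map k ↦ (π_A(k), π_B(k)):
  0 -> (0,0)
  1 -> (0,1)
  2 -> (0,2)
  3 -> (0,3)
  4 -> (0,4)
  5 -> (0,5)
  6 -> (1,0)
  7 -> (1,1)
  8 -> (1,2)
  9 -> (1,3)
  10 -> (1,4)
  11 -> (1,5)
distinct pairs in image: 12 / 12 needed
  → bijection onto A×B; projections well-typed.

Answer: VALID PRODUCT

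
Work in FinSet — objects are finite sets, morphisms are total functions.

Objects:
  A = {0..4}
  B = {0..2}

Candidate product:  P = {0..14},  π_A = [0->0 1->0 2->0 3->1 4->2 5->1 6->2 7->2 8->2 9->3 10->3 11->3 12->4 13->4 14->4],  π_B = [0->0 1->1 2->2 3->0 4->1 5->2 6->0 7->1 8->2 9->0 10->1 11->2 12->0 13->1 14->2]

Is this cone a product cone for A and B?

|A|·|B| = 5·3 = 15;  |P| = 15
Check the pairing map k ↦ (π_A(k), π_B(k)):
  0 -> (0,0)
  1 -> (0,1)
  2 -> (0,2)
  3 -> (1,0)
  4 -> (2,1)
  5 -> (1,2)
  6 -> (2,0)
  7 -> (2,1)  ✗ repeats pair of k=4
  8 -> (2,2)
  9 -> (3,0)
  10 -> (3,1)
  11 -> (3,2)
  12 -> (4,0)
  13 -> (4,1)
  14 -> (4,2)
distinct pairs in image: 14 / 15 needed
  → (2,1) hit at k=4 and k=7

Answer: NOT A VALID PRODUCT — duplicate pair at indices 7,4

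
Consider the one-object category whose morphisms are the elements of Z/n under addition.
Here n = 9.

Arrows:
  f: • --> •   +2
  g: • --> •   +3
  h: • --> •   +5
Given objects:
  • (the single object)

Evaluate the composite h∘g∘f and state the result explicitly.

  0 +2≡2 +3≡5 +5≡1  (mod 9)
⟦path⟧: +1

Answer: +1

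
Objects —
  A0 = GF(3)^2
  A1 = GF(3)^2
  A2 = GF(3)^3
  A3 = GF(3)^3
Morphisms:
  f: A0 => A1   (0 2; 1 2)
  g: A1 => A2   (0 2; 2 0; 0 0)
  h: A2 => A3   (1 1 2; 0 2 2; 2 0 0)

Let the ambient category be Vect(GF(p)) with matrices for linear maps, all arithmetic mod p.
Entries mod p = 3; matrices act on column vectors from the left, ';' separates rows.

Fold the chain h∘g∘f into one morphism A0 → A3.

Answer: (2 2; 0 2; 1 2)

Trace:
  e0=⟨1,0⟩ f=>⟨0,1⟩ g=>⟨2,0,0⟩ h=>⟨2,0,1⟩
  e1=⟨0,1⟩ f=>⟨2,2⟩ g=>⟨1,1,0⟩ h=>⟨2,2,2⟩
⟦path⟧: (2 2; 0 2; 1 2)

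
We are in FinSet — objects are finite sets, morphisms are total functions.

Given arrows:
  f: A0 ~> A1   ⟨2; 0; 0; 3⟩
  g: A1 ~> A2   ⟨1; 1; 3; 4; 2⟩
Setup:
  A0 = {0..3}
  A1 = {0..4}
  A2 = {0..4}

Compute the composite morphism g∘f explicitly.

  0 f~>2 g~>3
  1 f~>0 g~>1
  2 f~>0 g~>1
  3 f~>3 g~>4
result: ⟨3; 1; 1; 4⟩

Answer: ⟨3; 1; 1; 4⟩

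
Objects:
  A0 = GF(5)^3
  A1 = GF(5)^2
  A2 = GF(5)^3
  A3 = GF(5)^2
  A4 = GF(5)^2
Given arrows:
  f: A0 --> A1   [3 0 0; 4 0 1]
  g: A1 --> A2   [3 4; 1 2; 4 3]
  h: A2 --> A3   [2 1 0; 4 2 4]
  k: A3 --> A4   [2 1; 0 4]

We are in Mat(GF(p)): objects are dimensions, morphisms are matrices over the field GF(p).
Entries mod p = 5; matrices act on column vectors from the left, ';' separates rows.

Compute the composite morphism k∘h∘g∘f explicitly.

  e0=⟨1,0,0⟩ f-->⟨3,4⟩ g-->⟨0,1,4⟩ h-->⟨1,3⟩ k-->⟨0,2⟩
  e1=⟨0,1,0⟩ f-->⟨0,0⟩ g-->⟨0,0,0⟩ h-->⟨0,0⟩ k-->⟨0,0⟩
  e2=⟨0,0,1⟩ f-->⟨0,1⟩ g-->⟨4,2,3⟩ h-->⟨0,2⟩ k-->⟨2,3⟩
⟦path⟧: [0 0 2; 2 0 3]

Answer: [0 0 2; 2 0 3]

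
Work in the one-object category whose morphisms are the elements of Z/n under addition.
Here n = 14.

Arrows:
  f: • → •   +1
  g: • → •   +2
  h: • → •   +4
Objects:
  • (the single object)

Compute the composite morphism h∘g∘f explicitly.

Answer: +7

Work:
  0 +1≡1 +2≡3 +4≡7  (mod 14)
composite: +7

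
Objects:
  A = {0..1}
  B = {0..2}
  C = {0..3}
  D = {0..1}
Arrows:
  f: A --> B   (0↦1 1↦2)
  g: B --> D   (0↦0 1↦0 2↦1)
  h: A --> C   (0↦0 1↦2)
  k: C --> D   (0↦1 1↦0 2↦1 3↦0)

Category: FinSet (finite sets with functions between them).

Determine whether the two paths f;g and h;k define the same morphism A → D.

Along f;g (path 1):
  0 f-->1 g-->0
  1 f-->2 g-->1
  ⟦path⟧₁ = (0↦0 1↦1)
Along h;k (path 2):
  0 h-->0 k-->1
  1 h-->2 k-->1
  ⟦path⟧₂ = (0↦1 1↦1)
Equal? distinct morphisms ✗

Answer: DOES NOT COMMUTE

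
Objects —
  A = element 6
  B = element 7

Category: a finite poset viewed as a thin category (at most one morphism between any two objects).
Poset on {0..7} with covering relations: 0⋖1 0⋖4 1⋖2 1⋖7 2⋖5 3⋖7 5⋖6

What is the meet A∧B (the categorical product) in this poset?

Answer: A∧B = 1

Derivation:
Lower bounds of A=6 and B=7: {0,1}
  0 ≤ 1
  1 ≤ 1
glb = 1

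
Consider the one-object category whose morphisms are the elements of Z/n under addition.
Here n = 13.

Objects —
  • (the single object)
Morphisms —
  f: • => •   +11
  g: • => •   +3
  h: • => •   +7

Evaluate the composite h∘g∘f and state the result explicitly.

Answer: +8

Work:
  0 +11≡11 +3≡1 +7≡8  (mod 13)
composite: +8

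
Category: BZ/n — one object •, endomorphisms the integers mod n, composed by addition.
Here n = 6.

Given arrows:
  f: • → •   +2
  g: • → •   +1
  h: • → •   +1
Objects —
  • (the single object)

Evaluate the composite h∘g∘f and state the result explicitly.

Answer: +4

Work:
  0 +2≡2 +1≡3 +1≡4  (mod 6)
composite: +4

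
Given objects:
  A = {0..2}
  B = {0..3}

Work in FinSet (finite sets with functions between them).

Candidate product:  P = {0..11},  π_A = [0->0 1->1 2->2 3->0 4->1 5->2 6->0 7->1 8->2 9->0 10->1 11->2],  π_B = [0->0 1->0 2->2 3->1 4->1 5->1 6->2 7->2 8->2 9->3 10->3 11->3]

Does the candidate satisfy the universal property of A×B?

Answer: NOT A VALID PRODUCT — duplicate pair at indices 8,2

Trace:
|A|·|B| = 3·4 = 12;  |P| = 12
Check the pairing map k ↦ (π_A(k), π_B(k)):
  0 -> (0,0)
  1 -> (1,0)
  2 -> (2,2)
  3 -> (0,1)
  4 -> (1,1)
  5 -> (2,1)
  6 -> (0,2)
  7 -> (1,2)
  8 -> (2,2)  ✗ repeats pair of k=2
  9 -> (0,3)
  10 -> (1,3)
  11 -> (2,3)
distinct pairs in image: 11 / 12 needed
  → (2,2) hit at k=2 and k=8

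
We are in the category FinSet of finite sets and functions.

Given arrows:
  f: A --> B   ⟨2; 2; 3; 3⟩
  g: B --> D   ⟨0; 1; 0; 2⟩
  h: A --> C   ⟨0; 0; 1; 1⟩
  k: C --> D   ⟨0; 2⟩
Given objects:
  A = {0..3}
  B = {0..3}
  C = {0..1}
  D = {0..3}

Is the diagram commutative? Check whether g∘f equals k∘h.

Answer: COMMUTES

Derivation:
1) trace f;g:
  0 f-->2 g-->0
  1 f-->2 g-->0
  2 f-->3 g-->2
  3 f-->3 g-->2
  composite₁ = ⟨0; 0; 2; 2⟩
2) trace h;k:
  0 h-->0 k-->0
  1 h-->0 k-->0
  2 h-->1 k-->2
  3 h-->1 k-->2
  composite₂ = ⟨0; 0; 2; 2⟩
Equal? YES — commutes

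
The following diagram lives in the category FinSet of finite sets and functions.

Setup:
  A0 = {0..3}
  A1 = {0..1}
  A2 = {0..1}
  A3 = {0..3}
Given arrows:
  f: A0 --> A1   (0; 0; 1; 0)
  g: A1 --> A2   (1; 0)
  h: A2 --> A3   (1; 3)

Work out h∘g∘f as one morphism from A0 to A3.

  0 f-->0 g-->1 h-->3
  1 f-->0 g-->1 h-->3
  2 f-->1 g-->0 h-->1
  3 f-->0 g-->1 h-->3
⟦path⟧: (3; 3; 1; 3)

Answer: (3; 3; 1; 3)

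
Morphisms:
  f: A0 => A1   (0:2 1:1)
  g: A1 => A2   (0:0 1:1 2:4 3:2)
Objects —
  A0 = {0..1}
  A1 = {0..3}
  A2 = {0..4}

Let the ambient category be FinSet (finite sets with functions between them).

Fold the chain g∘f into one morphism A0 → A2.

  0 f=>2 g=>4
  1 f=>1 g=>1
composite: (0:4 1:1)

Answer: (0:4 1:1)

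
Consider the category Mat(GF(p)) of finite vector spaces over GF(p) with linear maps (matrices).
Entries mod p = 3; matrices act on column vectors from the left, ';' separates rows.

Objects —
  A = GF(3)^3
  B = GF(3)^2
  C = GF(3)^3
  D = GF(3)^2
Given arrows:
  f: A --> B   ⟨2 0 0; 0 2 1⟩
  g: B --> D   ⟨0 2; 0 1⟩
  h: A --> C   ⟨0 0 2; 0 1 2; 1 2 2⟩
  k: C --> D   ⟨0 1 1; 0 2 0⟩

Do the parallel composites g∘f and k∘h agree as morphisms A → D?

Path 1 = f;g:
  e0=⟨1,0,0⟩ f-->⟨2,0⟩ g-->⟨0,0⟩
  e1=⟨0,1,0⟩ f-->⟨0,2⟩ g-->⟨1,2⟩
  e2=⟨0,0,1⟩ f-->⟨0,1⟩ g-->⟨2,1⟩
  ⟦path⟧₁ = ⟨0 1 2; 0 2 1⟩
Path 2 = h;k:
  e0=⟨1,0,0⟩ h-->⟨0,0,1⟩ k-->⟨1,0⟩
  e1=⟨0,1,0⟩ h-->⟨0,1,2⟩ k-->⟨0,2⟩
  e2=⟨0,0,1⟩ h-->⟨2,2,2⟩ k-->⟨1,1⟩
  ⟦path⟧₂ = ⟨1 0 1; 0 2 1⟩
Equal? distinct morphisms ✗

Answer: DOES NOT COMMUTE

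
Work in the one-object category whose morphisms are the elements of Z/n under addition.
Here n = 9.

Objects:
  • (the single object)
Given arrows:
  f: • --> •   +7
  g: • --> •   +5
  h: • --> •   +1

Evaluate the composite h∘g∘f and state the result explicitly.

Answer: +4

Work:
  0 +7≡7 +5≡3 +1≡4  (mod 9)
composite: +4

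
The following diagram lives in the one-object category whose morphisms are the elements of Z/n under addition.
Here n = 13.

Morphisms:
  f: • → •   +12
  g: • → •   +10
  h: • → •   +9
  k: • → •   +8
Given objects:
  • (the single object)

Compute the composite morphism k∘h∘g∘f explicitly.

Answer: +0

Derivation:
  0 +12≡12 +10≡9 +9≡5 +8≡0  (mod 13)
composite: +0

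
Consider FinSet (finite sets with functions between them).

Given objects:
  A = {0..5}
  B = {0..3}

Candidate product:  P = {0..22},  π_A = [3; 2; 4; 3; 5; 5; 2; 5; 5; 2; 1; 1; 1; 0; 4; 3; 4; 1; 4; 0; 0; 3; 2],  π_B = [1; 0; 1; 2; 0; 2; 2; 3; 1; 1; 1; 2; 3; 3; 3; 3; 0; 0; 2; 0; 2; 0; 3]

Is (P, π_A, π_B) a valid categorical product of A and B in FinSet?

|A|·|B| = 6·4 = 24;  |P| = 23
  → cardinalities differ; no bijection possible.

Answer: NOT A VALID PRODUCT — |P|=23 ≠ |A|·|B|=24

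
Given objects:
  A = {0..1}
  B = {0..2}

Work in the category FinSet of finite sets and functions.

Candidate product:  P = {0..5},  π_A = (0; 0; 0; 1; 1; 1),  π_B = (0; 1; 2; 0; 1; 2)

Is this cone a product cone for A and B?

|A|·|B| = 2·3 = 6;  |P| = 6
Check the pairing map k ↦ (π_A(k), π_B(k)):
  0 : (0,0)
  1 : (0,1)
  2 : (0,2)
  3 : (1,0)
  4 : (1,1)
  5 : (1,2)
distinct pairs in image: 6 / 6 needed
  → bijection onto A×B; projections well-typed.

Answer: VALID PRODUCT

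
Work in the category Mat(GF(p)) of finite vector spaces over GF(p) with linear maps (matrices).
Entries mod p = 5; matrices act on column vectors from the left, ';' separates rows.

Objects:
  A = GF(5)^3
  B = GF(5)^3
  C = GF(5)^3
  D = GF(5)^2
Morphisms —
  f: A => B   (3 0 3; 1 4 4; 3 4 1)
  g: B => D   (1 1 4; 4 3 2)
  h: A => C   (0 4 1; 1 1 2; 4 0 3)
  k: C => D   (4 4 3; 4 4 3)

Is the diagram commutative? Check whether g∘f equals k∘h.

Answer: COMMUTES

Derivation:
Along f;g (path 1):
  e0=[1,0,0] f=>[3,1,3] g=>[1,1]
  e1=[0,1,0] f=>[0,4,4] g=>[0,0]
  e2=[0,0,1] f=>[3,4,1] g=>[1,1]
  ⟦path⟧₁ = (1 0 1; 1 0 1)
Along h;k (path 2):
  e0=[1,0,0] h=>[0,1,4] k=>[1,1]
  e1=[0,1,0] h=>[4,1,0] k=>[0,0]
  e2=[0,0,1] h=>[1,2,3] k=>[1,1]
  ⟦path⟧₂ = (1 0 1; 1 0 1)
Equal? equal; square commutes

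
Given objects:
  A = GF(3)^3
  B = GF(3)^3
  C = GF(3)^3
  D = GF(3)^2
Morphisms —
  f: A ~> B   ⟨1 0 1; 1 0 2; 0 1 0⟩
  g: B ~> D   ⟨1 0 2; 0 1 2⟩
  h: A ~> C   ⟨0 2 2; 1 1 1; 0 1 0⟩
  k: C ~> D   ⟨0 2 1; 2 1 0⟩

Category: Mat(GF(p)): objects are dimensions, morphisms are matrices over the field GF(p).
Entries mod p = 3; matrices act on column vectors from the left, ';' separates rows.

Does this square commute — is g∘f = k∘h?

Path 1 = f;g:
  e0=(1,0,0) f~>(1,1,0) g~>(1,1)
  e1=(0,1,0) f~>(0,0,1) g~>(2,2)
  e2=(0,0,1) f~>(1,2,0) g~>(1,2)
  composite₁ = ⟨1 2 1; 1 2 2⟩
Path 2 = h;k:
  e0=(1,0,0) h~>(0,1,0) k~>(2,1)
  e1=(0,1,0) h~>(2,1,1) k~>(0,2)
  e2=(0,0,1) h~>(2,1,0) k~>(2,2)
  composite₂ = ⟨2 0 2; 1 2 2⟩
Equal? distinct morphisms ✗

Answer: DOES NOT COMMUTE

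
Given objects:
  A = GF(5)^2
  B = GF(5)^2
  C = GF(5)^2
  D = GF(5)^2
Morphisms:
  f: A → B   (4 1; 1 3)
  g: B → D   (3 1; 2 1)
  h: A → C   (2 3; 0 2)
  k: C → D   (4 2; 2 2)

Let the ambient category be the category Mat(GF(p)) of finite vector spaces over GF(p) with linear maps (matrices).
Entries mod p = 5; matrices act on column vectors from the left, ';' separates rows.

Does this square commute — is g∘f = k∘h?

1) trace f;g:
  e0=(1,0) f→(4,1) g→(3,4)
  e1=(0,1) f→(1,3) g→(1,0)
  result₁ = (3 1; 4 0)
2) trace h;k:
  e0=(1,0) h→(2,0) k→(3,4)
  e1=(0,1) h→(3,2) k→(1,0)
  result₂ = (3 1; 4 0)
Equal? equal; square commutes

Answer: COMMUTES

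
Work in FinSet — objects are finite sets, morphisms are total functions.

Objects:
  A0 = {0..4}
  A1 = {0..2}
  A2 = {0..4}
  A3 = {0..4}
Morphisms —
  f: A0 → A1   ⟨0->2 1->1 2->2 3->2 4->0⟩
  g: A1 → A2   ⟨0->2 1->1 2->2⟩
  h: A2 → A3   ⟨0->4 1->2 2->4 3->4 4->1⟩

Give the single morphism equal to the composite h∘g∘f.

  0 f→2 g→2 h→4
  1 f→1 g→1 h→2
  2 f→2 g→2 h→4
  3 f→2 g→2 h→4
  4 f→0 g→2 h→4
result: ⟨0->4 1->2 2->4 3->4 4->4⟩

Answer: ⟨0->4 1->2 2->4 3->4 4->4⟩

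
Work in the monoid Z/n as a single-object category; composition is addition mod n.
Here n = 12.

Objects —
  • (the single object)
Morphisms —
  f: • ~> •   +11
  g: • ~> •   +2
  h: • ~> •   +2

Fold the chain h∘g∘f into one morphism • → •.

Answer: +3

Trace:
  0 +11≡11 +2≡1 +2≡3  (mod 12)
composite: +3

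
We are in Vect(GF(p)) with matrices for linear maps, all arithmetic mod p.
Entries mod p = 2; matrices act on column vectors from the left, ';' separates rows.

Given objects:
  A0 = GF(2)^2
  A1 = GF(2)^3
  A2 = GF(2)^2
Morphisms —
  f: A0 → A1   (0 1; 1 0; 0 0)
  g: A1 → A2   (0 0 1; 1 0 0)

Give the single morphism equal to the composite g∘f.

  e0=[1,0] f→[0,1,0] g→[0,0]
  e1=[0,1] f→[1,0,0] g→[0,1]
⟦path⟧: (0 0; 0 1)

Answer: (0 0; 0 1)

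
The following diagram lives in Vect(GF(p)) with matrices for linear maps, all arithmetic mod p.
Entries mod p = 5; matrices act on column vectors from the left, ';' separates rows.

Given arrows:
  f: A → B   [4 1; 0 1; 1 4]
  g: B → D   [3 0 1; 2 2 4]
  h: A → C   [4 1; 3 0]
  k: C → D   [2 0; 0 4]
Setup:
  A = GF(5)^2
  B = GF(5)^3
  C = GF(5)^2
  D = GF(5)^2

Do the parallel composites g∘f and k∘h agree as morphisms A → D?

Path 1 = f;g:
  e0=[1,0] f→[4,0,1] g→[3,2]
  e1=[0,1] f→[1,1,4] g→[2,0]
  ⟦path⟧₁ = [3 2; 2 0]
Path 2 = h;k:
  e0=[1,0] h→[4,3] k→[3,2]
  e1=[0,1] h→[1,0] k→[2,0]
  ⟦path⟧₂ = [3 2; 2 0]
Equal? YES — commutes

Answer: COMMUTES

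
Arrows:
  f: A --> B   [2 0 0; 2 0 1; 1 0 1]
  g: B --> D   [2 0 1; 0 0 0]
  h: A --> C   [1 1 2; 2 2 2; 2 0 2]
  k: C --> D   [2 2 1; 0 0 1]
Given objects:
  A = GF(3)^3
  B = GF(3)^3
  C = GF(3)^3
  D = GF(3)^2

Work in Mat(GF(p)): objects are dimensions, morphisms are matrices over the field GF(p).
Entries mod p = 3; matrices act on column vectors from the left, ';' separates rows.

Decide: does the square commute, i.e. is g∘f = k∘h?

Along f;g (path 1):
  e0=⟨1,0,0⟩ f-->⟨2,2,1⟩ g-->⟨2,0⟩
  e1=⟨0,1,0⟩ f-->⟨0,0,0⟩ g-->⟨0,0⟩
  e2=⟨0,0,1⟩ f-->⟨0,1,1⟩ g-->⟨1,0⟩
  composite₁ = [2 0 1; 0 0 0]
Along h;k (path 2):
  e0=⟨1,0,0⟩ h-->⟨1,2,2⟩ k-->⟨2,2⟩
  e1=⟨0,1,0⟩ h-->⟨1,2,0⟩ k-->⟨0,0⟩
  e2=⟨0,0,1⟩ h-->⟨2,2,2⟩ k-->⟨1,2⟩
  composite₂ = [2 0 1; 2 0 2]
Equal? distinct morphisms ✗

Answer: DOES NOT COMMUTE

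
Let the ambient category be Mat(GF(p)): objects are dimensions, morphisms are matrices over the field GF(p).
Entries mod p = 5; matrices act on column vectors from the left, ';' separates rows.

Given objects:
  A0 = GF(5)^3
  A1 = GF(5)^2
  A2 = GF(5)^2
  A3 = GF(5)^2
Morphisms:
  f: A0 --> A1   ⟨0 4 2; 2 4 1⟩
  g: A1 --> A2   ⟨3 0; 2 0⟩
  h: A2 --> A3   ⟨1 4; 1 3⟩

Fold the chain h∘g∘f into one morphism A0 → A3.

  e0=⟨1,0,0⟩ f-->⟨0,2⟩ g-->⟨0,0⟩ h-->⟨0,0⟩
  e1=⟨0,1,0⟩ f-->⟨4,4⟩ g-->⟨2,3⟩ h-->⟨4,1⟩
  e2=⟨0,0,1⟩ f-->⟨2,1⟩ g-->⟨1,4⟩ h-->⟨2,3⟩
composite: ⟨0 4 2; 0 1 3⟩

Answer: ⟨0 4 2; 0 1 3⟩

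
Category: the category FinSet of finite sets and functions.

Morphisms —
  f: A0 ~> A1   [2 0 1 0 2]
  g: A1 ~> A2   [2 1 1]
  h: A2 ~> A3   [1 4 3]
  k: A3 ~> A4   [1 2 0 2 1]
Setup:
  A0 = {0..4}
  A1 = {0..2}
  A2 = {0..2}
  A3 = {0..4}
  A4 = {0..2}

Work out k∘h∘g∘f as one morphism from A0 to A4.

  0 f~>2 g~>1 h~>4 k~>1
  1 f~>0 g~>2 h~>3 k~>2
  2 f~>1 g~>1 h~>4 k~>1
  3 f~>0 g~>2 h~>3 k~>2
  4 f~>2 g~>1 h~>4 k~>1
result: [1 2 1 2 1]

Answer: [1 2 1 2 1]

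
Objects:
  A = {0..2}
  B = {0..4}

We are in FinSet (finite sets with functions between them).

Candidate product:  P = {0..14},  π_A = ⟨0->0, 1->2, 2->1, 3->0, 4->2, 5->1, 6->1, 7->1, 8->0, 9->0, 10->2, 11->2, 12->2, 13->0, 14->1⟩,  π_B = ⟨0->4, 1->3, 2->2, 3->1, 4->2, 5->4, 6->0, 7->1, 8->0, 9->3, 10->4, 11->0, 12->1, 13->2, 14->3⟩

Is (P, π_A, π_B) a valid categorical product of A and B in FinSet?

|A|·|B| = 3·5 = 15;  |P| = 15
Check the pairing map k ↦ (π_A(k), π_B(k)):
  0 -> (0,4)
  1 -> (2,3)
  2 -> (1,2)
  3 -> (0,1)
  4 -> (2,2)
  5 -> (1,4)
  6 -> (1,0)
  7 -> (1,1)
  8 -> (0,0)
  9 -> (0,3)
  10 -> (2,4)
  11 -> (2,0)
  12 -> (2,1)
  13 -> (0,2)
  14 -> (1,3)
distinct pairs in image: 15 / 15 needed
  → bijection onto A×B; projections well-typed.

Answer: VALID PRODUCT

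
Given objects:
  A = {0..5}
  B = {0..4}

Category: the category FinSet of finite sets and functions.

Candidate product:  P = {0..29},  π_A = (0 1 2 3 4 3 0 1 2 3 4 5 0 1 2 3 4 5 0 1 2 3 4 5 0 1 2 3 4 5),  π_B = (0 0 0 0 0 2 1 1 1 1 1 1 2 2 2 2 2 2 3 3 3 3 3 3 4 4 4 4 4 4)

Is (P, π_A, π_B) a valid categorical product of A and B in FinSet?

|A|·|B| = 6·5 = 30;  |P| = 30
Check the pairing map k ↦ (π_A(k), π_B(k)):
  0 : (0,0)
  1 : (1,0)
  2 : (2,0)
  3 : (3,0)
  4 : (4,0)
  5 : (3,2)
  6 : (0,1)
  7 : (1,1)
  8 : (2,1)
  9 : (3,1)
  10 : (4,1)
  11 : (5,1)
  12 : (0,2)
  13 : (1,2)
  14 : (2,2)
  15 : (3,2)  ✗ repeats pair of k=5
  16 : (4,2)
  17 : (5,2)
  18 : (0,3)
  19 : (1,3)
  20 : (2,3)
  21 : (3,3)
  22 : (4,3)
  23 : (5,3)
  24 : (0,4)
  25 : (1,4)
  26 : (2,4)
  27 : (3,4)
  28 : (4,4)
  29 : (5,4)
distinct pairs in image: 29 / 30 needed
  → (3,2) hit at k=5 and k=15

Answer: NOT A VALID PRODUCT — duplicate pair at indices 15,5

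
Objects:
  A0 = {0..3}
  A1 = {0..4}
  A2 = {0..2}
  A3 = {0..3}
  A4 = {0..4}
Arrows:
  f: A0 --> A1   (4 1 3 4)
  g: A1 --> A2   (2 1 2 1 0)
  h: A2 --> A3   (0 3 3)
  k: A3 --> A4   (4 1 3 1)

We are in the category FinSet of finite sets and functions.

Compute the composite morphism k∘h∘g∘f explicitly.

Answer: (4 1 1 4)

Trace:
  0 f-->4 g-->0 h-->0 k-->4
  1 f-->1 g-->1 h-->3 k-->1
  2 f-->3 g-->1 h-->3 k-->1
  3 f-->4 g-->0 h-->0 k-->4
composite: (4 1 1 4)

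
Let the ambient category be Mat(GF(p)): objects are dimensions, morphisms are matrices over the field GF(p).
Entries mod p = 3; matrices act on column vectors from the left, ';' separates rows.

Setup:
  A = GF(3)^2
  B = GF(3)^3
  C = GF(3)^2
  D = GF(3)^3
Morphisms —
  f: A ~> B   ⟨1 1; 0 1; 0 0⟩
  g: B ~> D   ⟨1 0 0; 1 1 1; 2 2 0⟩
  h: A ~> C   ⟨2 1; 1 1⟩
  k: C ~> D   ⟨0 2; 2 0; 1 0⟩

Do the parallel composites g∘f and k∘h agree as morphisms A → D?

1) trace f;g:
  e0=(1,0) f~>(1,0,0) g~>(1,1,2)
  e1=(0,1) f~>(1,1,0) g~>(1,2,1)
  composite₁ = ⟨1 1; 1 2; 2 1⟩
2) trace h;k:
  e0=(1,0) h~>(2,1) k~>(2,1,2)
  e1=(0,1) h~>(1,1) k~>(2,2,1)
  composite₂ = ⟨2 2; 1 2; 2 1⟩
Equal? NO — does not commute

Answer: DOES NOT COMMUTE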